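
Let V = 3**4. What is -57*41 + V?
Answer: -2256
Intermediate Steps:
V = 81
-57*41 + V = -57*41 + 81 = -2337 + 81 = -2256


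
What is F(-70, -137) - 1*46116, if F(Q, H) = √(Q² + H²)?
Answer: -46116 + √23669 ≈ -45962.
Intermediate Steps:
F(Q, H) = √(H² + Q²)
F(-70, -137) - 1*46116 = √((-137)² + (-70)²) - 1*46116 = √(18769 + 4900) - 46116 = √23669 - 46116 = -46116 + √23669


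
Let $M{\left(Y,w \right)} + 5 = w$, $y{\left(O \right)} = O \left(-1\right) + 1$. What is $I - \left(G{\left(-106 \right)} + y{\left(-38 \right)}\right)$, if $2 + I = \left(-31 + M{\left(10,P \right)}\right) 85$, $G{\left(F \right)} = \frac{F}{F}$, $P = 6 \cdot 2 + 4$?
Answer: $-1742$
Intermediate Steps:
$P = 16$ ($P = 12 + 4 = 16$)
$y{\left(O \right)} = 1 - O$ ($y{\left(O \right)} = - O + 1 = 1 - O$)
$M{\left(Y,w \right)} = -5 + w$
$G{\left(F \right)} = 1$
$I = -1702$ ($I = -2 + \left(-31 + \left(-5 + 16\right)\right) 85 = -2 + \left(-31 + 11\right) 85 = -2 - 1700 = -1702$)
$I - \left(G{\left(-106 \right)} + y{\left(-38 \right)}\right) = -1702 - \left(1 + \left(1 - -38\right)\right) = -1702 - \left(1 + \left(1 + 38\right)\right) = -1702 - \left(1 + 39\right) = -1702 - 40 = -1742$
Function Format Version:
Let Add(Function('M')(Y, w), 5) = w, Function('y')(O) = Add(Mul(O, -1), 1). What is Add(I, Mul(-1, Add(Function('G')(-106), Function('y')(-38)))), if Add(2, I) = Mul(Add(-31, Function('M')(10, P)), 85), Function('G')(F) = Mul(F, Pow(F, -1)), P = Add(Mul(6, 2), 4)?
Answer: -1742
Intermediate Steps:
P = 16 (P = Add(12, 4) = 16)
Function('y')(O) = Add(1, Mul(-1, O)) (Function('y')(O) = Add(Mul(-1, O), 1) = Add(1, Mul(-1, O)))
Function('M')(Y, w) = Add(-5, w)
Function('G')(F) = 1
I = -1702 (I = Add(-2, Mul(Add(-31, Add(-5, 16)), 85)) = Add(-2, Mul(Add(-31, 11), 85)) = Add(-2, Mul(-20, 85)) = Add(-2, -1700) = -1702)
Add(I, Mul(-1, Add(Function('G')(-106), Function('y')(-38)))) = Add(-1702, Mul(-1, Add(1, Add(1, Mul(-1, -38))))) = Add(-1702, Mul(-1, Add(1, Add(1, 38)))) = Add(-1702, Mul(-1, Add(1, 39))) = Add(-1702, Mul(-1, 40)) = Add(-1702, -40) = -1742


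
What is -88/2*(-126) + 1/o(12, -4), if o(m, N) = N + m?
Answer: 44353/8 ≈ 5544.1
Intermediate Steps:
-88/2*(-126) + 1/o(12, -4) = -88/2*(-126) + 1/(-4 + 12) = -88*½*(-126) + 1/8 = -44*(-126) + ⅛ = 5544 + ⅛ = 44353/8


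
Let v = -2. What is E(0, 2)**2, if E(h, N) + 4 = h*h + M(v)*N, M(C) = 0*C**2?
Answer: 16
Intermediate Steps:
M(C) = 0
E(h, N) = -4 + h**2 (E(h, N) = -4 + (h*h + 0*N) = -4 + (h**2 + 0) = -4 + h**2)
E(0, 2)**2 = (-4 + 0**2)**2 = (-4 + 0)**2 = (-4)**2 = 16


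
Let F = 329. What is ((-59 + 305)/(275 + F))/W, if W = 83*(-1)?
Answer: -123/25066 ≈ -0.0049070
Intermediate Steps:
W = -83
((-59 + 305)/(275 + F))/W = ((-59 + 305)/(275 + 329))/(-83) = (246/604)*(-1/83) = (246*(1/604))*(-1/83) = (123/302)*(-1/83) = -123/25066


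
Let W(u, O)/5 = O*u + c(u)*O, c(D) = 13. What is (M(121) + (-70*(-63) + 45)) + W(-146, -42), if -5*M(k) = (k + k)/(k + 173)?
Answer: 23802854/735 ≈ 32385.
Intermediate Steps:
M(k) = -2*k/(5*(173 + k)) (M(k) = -(k + k)/(5*(k + 173)) = -2*k/(5*(173 + k)))
W(u, O) = 65*O + 5*O*u (W(u, O) = 5*(O*u + 13*O) = 5*(13*O + O*u) = 65*O + 5*O*u)
(M(121) + (-70*(-63) + 45)) + W(-146, -42) = (-2*121/(865 + 5*121) + (-70*(-63) + 45)) + 5*(-42)*(13 - 146) = (-2*121/(865 + 605) + (4410 + 45)) + 5*(-42)*(-133) = (-2*121/1470 + 4455) + 27930 = (-2*121*1/1470 + 4455) + 27930 = (-121/735 + 4455) + 27930 = 3274304/735 + 27930 = 23802854/735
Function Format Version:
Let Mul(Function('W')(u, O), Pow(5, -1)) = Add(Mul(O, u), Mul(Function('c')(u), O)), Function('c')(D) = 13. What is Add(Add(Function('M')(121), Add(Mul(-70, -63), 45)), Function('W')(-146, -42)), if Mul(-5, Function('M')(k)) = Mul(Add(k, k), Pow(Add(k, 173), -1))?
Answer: Rational(23802854, 735) ≈ 32385.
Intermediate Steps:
Function('M')(k) = Mul(Rational(-2, 5), k, Pow(Add(173, k), -1)) (Function('M')(k) = Mul(Rational(-1, 5), Mul(Add(k, k), Pow(Add(k, 173), -1))) = Mul(Rational(-1, 5), Mul(Mul(2, k), Pow(Add(173, k), -1))) = Mul(Rational(-1, 5), Mul(2, k, Pow(Add(173, k), -1))) = Mul(Rational(-2, 5), k, Pow(Add(173, k), -1)))
Function('W')(u, O) = Add(Mul(65, O), Mul(5, O, u)) (Function('W')(u, O) = Mul(5, Add(Mul(O, u), Mul(13, O))) = Mul(5, Add(Mul(13, O), Mul(O, u))) = Add(Mul(65, O), Mul(5, O, u)))
Add(Add(Function('M')(121), Add(Mul(-70, -63), 45)), Function('W')(-146, -42)) = Add(Add(Mul(-2, 121, Pow(Add(865, Mul(5, 121)), -1)), Add(Mul(-70, -63), 45)), Mul(5, -42, Add(13, -146))) = Add(Add(Mul(-2, 121, Pow(Add(865, 605), -1)), Add(4410, 45)), Mul(5, -42, -133)) = Add(Add(Mul(-2, 121, Pow(1470, -1)), 4455), 27930) = Add(Add(Mul(-2, 121, Rational(1, 1470)), 4455), 27930) = Add(Add(Rational(-121, 735), 4455), 27930) = Add(Rational(3274304, 735), 27930) = Rational(23802854, 735)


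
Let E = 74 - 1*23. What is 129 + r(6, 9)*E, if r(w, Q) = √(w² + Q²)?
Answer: 129 + 153*√13 ≈ 680.65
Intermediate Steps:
E = 51 (E = 74 - 23 = 51)
r(w, Q) = √(Q² + w²)
129 + r(6, 9)*E = 129 + √(9² + 6²)*51 = 129 + √(81 + 36)*51 = 129 + √117*51 = 129 + (3*√13)*51 = 129 + 153*√13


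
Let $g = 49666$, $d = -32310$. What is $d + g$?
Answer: $17356$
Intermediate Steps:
$d + g = -32310 + 49666 = 17356$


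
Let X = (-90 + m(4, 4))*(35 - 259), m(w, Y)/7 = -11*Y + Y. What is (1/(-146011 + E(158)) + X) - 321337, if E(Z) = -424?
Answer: -34918450796/146435 ≈ -2.3846e+5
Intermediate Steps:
m(w, Y) = -70*Y (m(w, Y) = 7*(-11*Y + Y) = 7*(-10*Y) = -70*Y)
X = 82880 (X = (-90 - 70*4)*(35 - 259) = (-90 - 280)*(-224) = -370*(-224) = 82880)
(1/(-146011 + E(158)) + X) - 321337 = (1/(-146011 - 424) + 82880) - 321337 = (1/(-146435) + 82880) - 321337 = (-1/146435 + 82880) - 321337 = 12136532799/146435 - 321337 = -34918450796/146435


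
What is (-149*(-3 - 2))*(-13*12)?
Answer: -116220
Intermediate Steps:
(-149*(-3 - 2))*(-13*12) = -149*(-5)*(-156) = 745*(-156) = -116220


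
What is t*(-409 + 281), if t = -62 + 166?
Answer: -13312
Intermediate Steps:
t = 104
t*(-409 + 281) = 104*(-409 + 281) = 104*(-128) = -13312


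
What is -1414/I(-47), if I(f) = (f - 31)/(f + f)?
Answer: -66458/39 ≈ -1704.1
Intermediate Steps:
I(f) = (-31 + f)/(2*f) (I(f) = (-31 + f)/((2*f)) = (-31 + f)*(1/(2*f)) = (-31 + f)/(2*f))
-1414/I(-47) = -1414*(-94/(-31 - 47)) = -1414/((½)*(-1/47)*(-78)) = -1414/39/47 = -1414*47/39 = -66458/39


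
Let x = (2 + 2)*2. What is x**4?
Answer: 4096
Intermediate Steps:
x = 8 (x = 4*2 = 8)
x**4 = 8**4 = 4096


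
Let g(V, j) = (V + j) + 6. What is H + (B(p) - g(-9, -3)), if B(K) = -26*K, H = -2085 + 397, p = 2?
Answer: -1734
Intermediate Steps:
H = -1688
g(V, j) = 6 + V + j
H + (B(p) - g(-9, -3)) = -1688 + (-26*2 - (6 - 9 - 3)) = -1688 + (-52 - 1*(-6)) = -1688 + (-52 + 6) = -1688 - 46 = -1734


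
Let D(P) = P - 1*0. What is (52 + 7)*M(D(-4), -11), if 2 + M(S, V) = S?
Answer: -354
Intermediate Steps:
D(P) = P (D(P) = P + 0 = P)
M(S, V) = -2 + S
(52 + 7)*M(D(-4), -11) = (52 + 7)*(-2 - 4) = 59*(-6) = -354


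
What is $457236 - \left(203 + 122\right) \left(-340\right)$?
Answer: $567736$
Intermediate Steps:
$457236 - \left(203 + 122\right) \left(-340\right) = 457236 - 325 \left(-340\right) = 457236 - -110500 = 457236 + 110500 = 567736$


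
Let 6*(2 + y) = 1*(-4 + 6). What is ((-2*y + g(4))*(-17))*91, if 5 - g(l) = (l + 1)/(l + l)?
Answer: -286195/24 ≈ -11925.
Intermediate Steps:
g(l) = 5 - (1 + l)/(2*l) (g(l) = 5 - (l + 1)/(l + l) = 5 - (1 + l)/(2*l))
y = -5/3 (y = -2 + (1*(-4 + 6))/6 = -2 + (1*2)/6 = -2 + (1/6)*2 = -2 + 1/3 = -5/3 ≈ -1.6667)
((-2*y + g(4))*(-17))*91 = ((-2*(-5/3) + (1/2)*(-1 + 9*4)/4)*(-17))*91 = ((10/3 + (1/2)*(1/4)*(-1 + 36))*(-17))*91 = ((10/3 + (1/2)*(1/4)*35)*(-17))*91 = ((10/3 + 35/8)*(-17))*91 = ((185/24)*(-17))*91 = -3145/24*91 = -286195/24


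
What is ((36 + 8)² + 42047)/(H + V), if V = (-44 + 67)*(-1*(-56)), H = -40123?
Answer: -4887/4315 ≈ -1.1326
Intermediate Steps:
V = 1288 (V = 23*56 = 1288)
((36 + 8)² + 42047)/(H + V) = ((36 + 8)² + 42047)/(-40123 + 1288) = (44² + 42047)/(-38835) = (1936 + 42047)*(-1/38835) = 43983*(-1/38835) = -4887/4315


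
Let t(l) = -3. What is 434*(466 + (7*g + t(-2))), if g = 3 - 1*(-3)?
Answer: 219170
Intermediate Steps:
g = 6 (g = 3 + 3 = 6)
434*(466 + (7*g + t(-2))) = 434*(466 + (7*6 - 3)) = 434*(466 + (42 - 3)) = 434*(466 + 39) = 434*505 = 219170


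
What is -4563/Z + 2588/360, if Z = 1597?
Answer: 622589/143730 ≈ 4.3317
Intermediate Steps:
-4563/Z + 2588/360 = -4563/1597 + 2588/360 = -4563*1/1597 + 2588*(1/360) = -4563/1597 + 647/90 = 622589/143730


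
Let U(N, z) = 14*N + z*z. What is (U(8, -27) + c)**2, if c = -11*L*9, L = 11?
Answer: 61504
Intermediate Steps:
U(N, z) = z**2 + 14*N (U(N, z) = 14*N + z**2 = z**2 + 14*N)
c = -1089 (c = -11*11*9 = -121*9 = -1089)
(U(8, -27) + c)**2 = (((-27)**2 + 14*8) - 1089)**2 = ((729 + 112) - 1089)**2 = (841 - 1089)**2 = (-248)**2 = 61504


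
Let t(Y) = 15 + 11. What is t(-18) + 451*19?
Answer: 8595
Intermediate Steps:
t(Y) = 26
t(-18) + 451*19 = 26 + 451*19 = 26 + 8569 = 8595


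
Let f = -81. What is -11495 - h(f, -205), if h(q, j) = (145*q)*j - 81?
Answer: -2419139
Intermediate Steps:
h(q, j) = -81 + 145*j*q (h(q, j) = 145*j*q - 81 = -81 + 145*j*q)
-11495 - h(f, -205) = -11495 - (-81 + 145*(-205)*(-81)) = -11495 - (-81 + 2407725) = -11495 - 1*2407644 = -11495 - 2407644 = -2419139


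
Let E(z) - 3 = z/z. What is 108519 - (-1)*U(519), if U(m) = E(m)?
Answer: 108523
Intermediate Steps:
E(z) = 4 (E(z) = 3 + z/z = 3 + 1 = 4)
U(m) = 4
108519 - (-1)*U(519) = 108519 - (-1)*4 = 108519 - 1*(-4) = 108519 + 4 = 108523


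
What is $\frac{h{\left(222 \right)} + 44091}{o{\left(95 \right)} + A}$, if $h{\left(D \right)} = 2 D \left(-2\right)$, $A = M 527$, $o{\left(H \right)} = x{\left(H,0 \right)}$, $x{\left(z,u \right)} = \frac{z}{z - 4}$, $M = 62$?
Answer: $\frac{1310491}{991143} \approx 1.3222$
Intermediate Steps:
$x{\left(z,u \right)} = \frac{z}{-4 + z}$
$o{\left(H \right)} = \frac{H}{-4 + H}$
$A = 32674$ ($A = 62 \cdot 527 = 32674$)
$h{\left(D \right)} = - 4 D$
$\frac{h{\left(222 \right)} + 44091}{o{\left(95 \right)} + A} = \frac{\left(-4\right) 222 + 44091}{\frac{95}{-4 + 95} + 32674} = \frac{-888 + 44091}{\frac{95}{91} + 32674} = \frac{43203}{95 \cdot \frac{1}{91} + 32674} = \frac{43203}{\frac{95}{91} + 32674} = \frac{43203}{\frac{2973429}{91}} = 43203 \cdot \frac{91}{2973429} = \frac{1310491}{991143}$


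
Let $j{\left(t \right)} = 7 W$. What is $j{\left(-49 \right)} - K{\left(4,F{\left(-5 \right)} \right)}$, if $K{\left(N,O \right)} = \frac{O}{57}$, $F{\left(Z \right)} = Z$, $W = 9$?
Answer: $\frac{3596}{57} \approx 63.088$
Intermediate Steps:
$K{\left(N,O \right)} = \frac{O}{57}$ ($K{\left(N,O \right)} = O \frac{1}{57} = \frac{O}{57}$)
$j{\left(t \right)} = 63$ ($j{\left(t \right)} = 7 \cdot 9 = 63$)
$j{\left(-49 \right)} - K{\left(4,F{\left(-5 \right)} \right)} = 63 - \frac{1}{57} \left(-5\right) = 63 - - \frac{5}{57} = 63 + \frac{5}{57} = \frac{3596}{57}$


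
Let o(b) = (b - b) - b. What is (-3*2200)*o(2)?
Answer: 13200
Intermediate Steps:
o(b) = -b (o(b) = 0 - b = -b)
(-3*2200)*o(2) = (-3*2200)*(-1*2) = -6600*(-2) = 13200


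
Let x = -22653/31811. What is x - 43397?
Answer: -1380524620/31811 ≈ -43398.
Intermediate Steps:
x = -22653/31811 (x = -22653*1/31811 = -22653/31811 ≈ -0.71211)
x - 43397 = -22653/31811 - 43397 = -1380524620/31811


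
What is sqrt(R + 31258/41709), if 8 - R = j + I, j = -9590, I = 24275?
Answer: I*sqrt(25531402535115)/41709 ≈ 121.15*I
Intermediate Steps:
R = -14677 (R = 8 - (-9590 + 24275) = 8 - 1*14685 = 8 - 14685 = -14677)
sqrt(R + 31258/41709) = sqrt(-14677 + 31258/41709) = sqrt(-612131735/41709) = I*sqrt(25531402535115)/41709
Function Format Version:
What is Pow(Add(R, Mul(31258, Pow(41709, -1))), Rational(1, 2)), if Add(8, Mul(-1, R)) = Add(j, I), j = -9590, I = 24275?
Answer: Mul(Rational(1, 41709), I, Pow(25531402535115, Rational(1, 2))) ≈ Mul(121.15, I)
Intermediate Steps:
R = -14677 (R = Add(8, Mul(-1, Add(-9590, 24275))) = Add(8, Mul(-1, 14685)) = Add(8, -14685) = -14677)
Pow(Add(R, Mul(31258, Pow(41709, -1))), Rational(1, 2)) = Pow(Add(-14677, Mul(31258, Pow(41709, -1))), Rational(1, 2)) = Pow(Add(-14677, Mul(31258, Rational(1, 41709))), Rational(1, 2)) = Pow(Add(-14677, Rational(31258, 41709)), Rational(1, 2)) = Pow(Rational(-612131735, 41709), Rational(1, 2)) = Mul(Rational(1, 41709), I, Pow(25531402535115, Rational(1, 2)))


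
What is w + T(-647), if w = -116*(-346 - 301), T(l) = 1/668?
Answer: 50134737/668 ≈ 75052.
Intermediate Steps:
T(l) = 1/668
w = 75052 (w = -116*(-647) = 75052)
w + T(-647) = 75052 + 1/668 = 50134737/668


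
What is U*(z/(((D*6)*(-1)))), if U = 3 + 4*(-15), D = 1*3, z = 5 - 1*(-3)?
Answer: 76/3 ≈ 25.333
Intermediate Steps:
z = 8 (z = 5 + 3 = 8)
D = 3
U = -57 (U = 3 - 60 = -57)
U*(z/(((D*6)*(-1)))) = -57*8/((3*6)*(-1)) = -57*8/(18*(-1)) = -57*8/(-18) = -(-19)*8/6 = -57*(-4/9) = 76/3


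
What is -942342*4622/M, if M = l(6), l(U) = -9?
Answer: 1451834908/3 ≈ 4.8394e+8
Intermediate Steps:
M = -9
-942342*4622/M = -942342/((-9/4622)) = -942342/((-9*1/4622)) = -942342/(-9/4622) = -942342*(-4622/9) = 1451834908/3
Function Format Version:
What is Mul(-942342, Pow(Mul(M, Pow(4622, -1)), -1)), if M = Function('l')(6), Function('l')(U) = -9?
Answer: Rational(1451834908, 3) ≈ 4.8394e+8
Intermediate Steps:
M = -9
Mul(-942342, Pow(Mul(M, Pow(4622, -1)), -1)) = Mul(-942342, Pow(Mul(-9, Pow(4622, -1)), -1)) = Mul(-942342, Pow(Mul(-9, Rational(1, 4622)), -1)) = Mul(-942342, Pow(Rational(-9, 4622), -1)) = Mul(-942342, Rational(-4622, 9)) = Rational(1451834908, 3)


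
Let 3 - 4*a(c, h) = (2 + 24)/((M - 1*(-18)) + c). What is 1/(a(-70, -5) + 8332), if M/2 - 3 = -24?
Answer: 94/783285 ≈ 0.00012001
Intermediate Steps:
M = -42 (M = 6 + 2*(-24) = 6 - 48 = -42)
a(c, h) = 3/4 - 13/(2*(-24 + c)) (a(c, h) = 3/4 - (2 + 24)/(4*((-42 - 1*(-18)) + c)) = 3/4 - 13/(2*((-42 + 18) + c)) = 3/4 - 13/(2*(-24 + c)))
1/(a(-70, -5) + 8332) = 1/((-98 + 3*(-70))/(4*(-24 - 70)) + 8332) = 1/((1/4)*(-98 - 210)/(-94) + 8332) = 1/((1/4)*(-1/94)*(-308) + 8332) = 1/(77/94 + 8332) = 1/(783285/94) = 94/783285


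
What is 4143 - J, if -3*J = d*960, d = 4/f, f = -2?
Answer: 3503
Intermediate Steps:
d = -2 (d = 4/(-2) = 4*(-½) = -2)
J = 640 (J = -(-2)*960/3 = -⅓*(-1920) = 640)
4143 - J = 4143 - 1*640 = 4143 - 640 = 3503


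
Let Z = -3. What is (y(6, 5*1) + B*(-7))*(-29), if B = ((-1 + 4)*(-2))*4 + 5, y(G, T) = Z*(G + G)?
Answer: -2813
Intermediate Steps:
y(G, T) = -6*G (y(G, T) = -3*(G + G) = -6*G)
B = -19 (B = (3*(-2))*4 + 5 = -6*4 + 5 = -24 + 5 = -19)
(y(6, 5*1) + B*(-7))*(-29) = (-6*6 - 19*(-7))*(-29) = (-36 + 133)*(-29) = 97*(-29) = -2813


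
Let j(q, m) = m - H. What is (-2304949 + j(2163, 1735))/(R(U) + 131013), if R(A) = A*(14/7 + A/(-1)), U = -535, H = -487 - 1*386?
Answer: 767447/52094 ≈ 14.732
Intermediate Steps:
H = -873 (H = -487 - 386 = -873)
j(q, m) = 873 + m (j(q, m) = m - 1*(-873) = m + 873 = 873 + m)
R(A) = A*(2 - A) (R(A) = A*(14*(⅐) + A*(-1)) = A*(2 - A))
(-2304949 + j(2163, 1735))/(R(U) + 131013) = (-2304949 + (873 + 1735))/(-535*(2 - 1*(-535)) + 131013) = (-2304949 + 2608)/(-535*(2 + 535) + 131013) = -2302341/(-535*537 + 131013) = -2302341/(-287295 + 131013) = -2302341/(-156282) = -2302341*(-1/156282) = 767447/52094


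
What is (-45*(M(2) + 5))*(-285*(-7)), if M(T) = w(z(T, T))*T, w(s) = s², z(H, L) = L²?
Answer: -3321675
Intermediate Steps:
M(T) = T⁵ (M(T) = (T²)²*T = T⁴*T = T⁵)
(-45*(M(2) + 5))*(-285*(-7)) = (-45*(2⁵ + 5))*(-285*(-7)) = -45*(32 + 5)*1995 = -45*37*1995 = -1665*1995 = -3321675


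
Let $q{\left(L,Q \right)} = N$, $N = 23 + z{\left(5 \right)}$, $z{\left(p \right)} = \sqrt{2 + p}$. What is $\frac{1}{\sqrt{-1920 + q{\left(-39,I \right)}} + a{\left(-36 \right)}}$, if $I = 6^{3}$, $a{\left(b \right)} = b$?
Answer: $- \frac{1}{36 - i \sqrt{1897 - \sqrt{7}}} \approx -0.011284 - 0.013642 i$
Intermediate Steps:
$N = 23 + \sqrt{7}$ ($N = 23 + \sqrt{2 + 5} = 23 + \sqrt{7} \approx 25.646$)
$I = 216$
$q{\left(L,Q \right)} = 23 + \sqrt{7}$
$\frac{1}{\sqrt{-1920 + q{\left(-39,I \right)}} + a{\left(-36 \right)}} = \frac{1}{\sqrt{-1920 + \left(23 + \sqrt{7}\right)} - 36} = \frac{1}{\sqrt{-1897 + \sqrt{7}} - 36} = \frac{1}{-36 + \sqrt{-1897 + \sqrt{7}}}$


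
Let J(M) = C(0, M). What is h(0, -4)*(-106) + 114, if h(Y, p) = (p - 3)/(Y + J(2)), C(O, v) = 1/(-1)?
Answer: -628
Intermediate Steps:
C(O, v) = -1
J(M) = -1
h(Y, p) = (-3 + p)/(-1 + Y) (h(Y, p) = (p - 3)/(Y - 1) = (-3 + p)/(-1 + Y))
h(0, -4)*(-106) + 114 = ((-3 - 4)/(-1 + 0))*(-106) + 114 = (-7/(-1))*(-106) + 114 = -1*(-7)*(-106) + 114 = 7*(-106) + 114 = -742 + 114 = -628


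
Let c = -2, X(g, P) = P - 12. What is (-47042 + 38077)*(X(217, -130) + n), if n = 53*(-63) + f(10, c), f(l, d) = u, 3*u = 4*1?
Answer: 93585635/3 ≈ 3.1195e+7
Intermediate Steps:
X(g, P) = -12 + P
u = 4/3 (u = (4*1)/3 = (1/3)*4 = 4/3 ≈ 1.3333)
f(l, d) = 4/3
n = -10013/3 (n = 53*(-63) + 4/3 = -3339 + 4/3 = -10013/3 ≈ -3337.7)
(-47042 + 38077)*(X(217, -130) + n) = (-47042 + 38077)*((-12 - 130) - 10013/3) = -8965*(-142 - 10013/3) = -8965*(-10439/3) = 93585635/3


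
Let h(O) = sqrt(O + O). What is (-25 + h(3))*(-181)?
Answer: 4525 - 181*sqrt(6) ≈ 4081.6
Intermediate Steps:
h(O) = sqrt(2)*sqrt(O) (h(O) = sqrt(2*O) = sqrt(2)*sqrt(O))
(-25 + h(3))*(-181) = (-25 + sqrt(2)*sqrt(3))*(-181) = (-25 + sqrt(6))*(-181) = 4525 - 181*sqrt(6)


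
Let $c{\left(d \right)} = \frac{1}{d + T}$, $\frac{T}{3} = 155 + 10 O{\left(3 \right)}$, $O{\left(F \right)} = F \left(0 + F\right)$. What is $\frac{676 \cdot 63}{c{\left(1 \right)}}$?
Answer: $31344768$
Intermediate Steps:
$O{\left(F \right)} = F^{2}$ ($O{\left(F \right)} = F F = F^{2}$)
$T = 735$ ($T = 3 \left(155 + 10 \cdot 3^{2}\right) = 3 \left(155 + 10 \cdot 9\right) = 3 \left(155 + 90\right) = 3 \cdot 245 = 735$)
$c{\left(d \right)} = \frac{1}{735 + d}$ ($c{\left(d \right)} = \frac{1}{d + 735} = \frac{1}{735 + d}$)
$\frac{676 \cdot 63}{c{\left(1 \right)}} = \frac{676 \cdot 63}{\frac{1}{735 + 1}} = \frac{42588}{\frac{1}{736}} = 42588 \frac{1}{\frac{1}{736}} = 42588 \cdot 736 = 31344768$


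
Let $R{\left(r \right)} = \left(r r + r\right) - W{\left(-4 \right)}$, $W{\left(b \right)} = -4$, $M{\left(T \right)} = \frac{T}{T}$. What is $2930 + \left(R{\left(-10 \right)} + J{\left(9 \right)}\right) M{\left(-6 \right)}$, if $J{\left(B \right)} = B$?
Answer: $3033$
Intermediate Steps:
$M{\left(T \right)} = 1$
$R{\left(r \right)} = 4 + r + r^{2}$ ($R{\left(r \right)} = \left(r r + r\right) - -4 = \left(r^{2} + r\right) + 4 = \left(r + r^{2}\right) + 4 = 4 + r + r^{2}$)
$2930 + \left(R{\left(-10 \right)} + J{\left(9 \right)}\right) M{\left(-6 \right)} = 2930 + \left(\left(4 - 10 + \left(-10\right)^{2}\right) + 9\right) 1 = 2930 + \left(\left(4 - 10 + 100\right) + 9\right) 1 = 2930 + \left(94 + 9\right) 1 = 2930 + 103 \cdot 1 = 2930 + 103 = 3033$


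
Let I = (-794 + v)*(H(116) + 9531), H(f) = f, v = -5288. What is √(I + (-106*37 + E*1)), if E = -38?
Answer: 11*I*√484934 ≈ 7660.1*I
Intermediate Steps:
I = -58673054 (I = (-794 - 5288)*(116 + 9531) = -6082*9647 = -58673054)
√(I + (-106*37 + E*1)) = √(-58673054 + (-106*37 - 38*1)) = √(-58673054 + (-3922 - 38)) = √(-58673054 - 3960) = √(-58677014) = 11*I*√484934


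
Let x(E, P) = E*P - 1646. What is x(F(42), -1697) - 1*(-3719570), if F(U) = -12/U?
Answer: 26028862/7 ≈ 3.7184e+6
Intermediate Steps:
x(E, P) = -1646 + E*P
x(F(42), -1697) - 1*(-3719570) = (-1646 - 12/42*(-1697)) - 1*(-3719570) = (-1646 - 12*1/42*(-1697)) + 3719570 = (-1646 - 2/7*(-1697)) + 3719570 = (-1646 + 3394/7) + 3719570 = -8128/7 + 3719570 = 26028862/7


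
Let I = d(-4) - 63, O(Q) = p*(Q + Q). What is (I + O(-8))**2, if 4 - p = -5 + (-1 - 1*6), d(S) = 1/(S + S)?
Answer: 6517809/64 ≈ 1.0184e+5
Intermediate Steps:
d(S) = 1/(2*S)
p = 16 (p = 4 - (-5 + (-1 - 1*6)) = 4 - (-5 + (-1 - 6)) = 4 - (-5 - 7) = 4 - 1*(-12) = 4 + 12 = 16)
O(Q) = 32*Q (O(Q) = 16*(Q + Q) = 16*(2*Q) = 32*Q)
I = -505/8 (I = (1/2)/(-4) - 63 = (1/2)*(-1/4) - 63 = -1/8 - 63 = -505/8 ≈ -63.125)
(I + O(-8))**2 = (-505/8 + 32*(-8))**2 = (-505/8 - 256)**2 = (-2553/8)**2 = 6517809/64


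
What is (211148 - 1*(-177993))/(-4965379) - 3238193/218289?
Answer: -16163800719896/1083887616531 ≈ -14.913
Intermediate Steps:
(211148 - 1*(-177993))/(-4965379) - 3238193/218289 = (211148 + 177993)*(-1/4965379) - 3238193*1/218289 = 389141*(-1/4965379) - 3238193/218289 = -389141/4965379 - 3238193/218289 = -16163800719896/1083887616531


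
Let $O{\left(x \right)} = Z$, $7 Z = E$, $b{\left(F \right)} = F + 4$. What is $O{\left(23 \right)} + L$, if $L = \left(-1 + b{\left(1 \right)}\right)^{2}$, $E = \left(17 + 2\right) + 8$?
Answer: $\frac{139}{7} \approx 19.857$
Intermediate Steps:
$b{\left(F \right)} = 4 + F$
$E = 27$ ($E = 19 + 8 = 27$)
$Z = \frac{27}{7}$ ($Z = \frac{1}{7} \cdot 27 = \frac{27}{7} \approx 3.8571$)
$O{\left(x \right)} = \frac{27}{7}$
$L = 16$ ($L = \left(-1 + \left(4 + 1\right)\right)^{2} = \left(-1 + 5\right)^{2} = 4^{2} = 16$)
$O{\left(23 \right)} + L = \frac{27}{7} + 16 = \frac{139}{7}$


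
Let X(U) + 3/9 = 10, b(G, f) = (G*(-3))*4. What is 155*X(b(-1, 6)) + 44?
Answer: 4627/3 ≈ 1542.3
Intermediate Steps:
b(G, f) = -12*G (b(G, f) = -3*G*4 = -12*G)
X(U) = 29/3 (X(U) = -⅓ + 10 = 29/3)
155*X(b(-1, 6)) + 44 = 155*(29/3) + 44 = 4495/3 + 44 = 4627/3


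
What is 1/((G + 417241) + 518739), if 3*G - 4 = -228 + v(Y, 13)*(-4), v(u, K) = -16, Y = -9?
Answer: 3/2807780 ≈ 1.0685e-6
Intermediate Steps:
G = -160/3 (G = 4/3 + (-228 - 16*(-4))/3 = 4/3 + (-228 + 64)/3 = 4/3 + (1/3)*(-164) = 4/3 - 164/3 = -160/3 ≈ -53.333)
1/((G + 417241) + 518739) = 1/((-160/3 + 417241) + 518739) = 1/(1251563/3 + 518739) = 1/(2807780/3) = 3/2807780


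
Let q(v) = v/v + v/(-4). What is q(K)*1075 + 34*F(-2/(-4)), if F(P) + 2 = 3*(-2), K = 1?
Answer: 2137/4 ≈ 534.25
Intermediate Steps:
q(v) = 1 - v/4 (q(v) = 1 + v*(-¼) = 1 - v/4)
F(P) = -8 (F(P) = -2 + 3*(-2) = -2 - 6 = -8)
q(K)*1075 + 34*F(-2/(-4)) = (1 - ¼*1)*1075 + 34*(-8) = (1 - ¼)*1075 - 272 = (¾)*1075 - 272 = 3225/4 - 272 = 2137/4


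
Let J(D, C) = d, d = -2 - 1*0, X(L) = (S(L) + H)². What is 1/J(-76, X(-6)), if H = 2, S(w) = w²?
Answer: -½ ≈ -0.50000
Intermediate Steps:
X(L) = (2 + L²)² (X(L) = (L² + 2)² = (2 + L²)²)
d = -2 (d = -2 + 0 = -2)
J(D, C) = -2
1/J(-76, X(-6)) = 1/(-2) = -½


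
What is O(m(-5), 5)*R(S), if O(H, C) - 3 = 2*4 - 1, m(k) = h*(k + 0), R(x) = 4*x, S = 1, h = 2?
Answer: 40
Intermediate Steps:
m(k) = 2*k (m(k) = 2*(k + 0) = 2*k)
O(H, C) = 10 (O(H, C) = 3 + (2*4 - 1) = 3 + (8 - 1) = 3 + 7 = 10)
O(m(-5), 5)*R(S) = 10*(4*1) = 10*4 = 40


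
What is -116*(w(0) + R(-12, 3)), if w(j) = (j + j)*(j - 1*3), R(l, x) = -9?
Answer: 1044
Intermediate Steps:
w(j) = 2*j*(-3 + j) (w(j) = (2*j)*(j - 3) = (2*j)*(-3 + j) = 2*j*(-3 + j))
-116*(w(0) + R(-12, 3)) = -116*(2*0*(-3 + 0) - 9) = -116*(2*0*(-3) - 9) = -116*(0 - 9) = -116*(-9) = 1044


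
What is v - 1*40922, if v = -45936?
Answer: -86858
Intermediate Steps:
v - 1*40922 = -45936 - 1*40922 = -45936 - 40922 = -86858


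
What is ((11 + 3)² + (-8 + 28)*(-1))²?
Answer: 30976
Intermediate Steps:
((11 + 3)² + (-8 + 28)*(-1))² = (14² + 20*(-1))² = (196 - 20)² = 176² = 30976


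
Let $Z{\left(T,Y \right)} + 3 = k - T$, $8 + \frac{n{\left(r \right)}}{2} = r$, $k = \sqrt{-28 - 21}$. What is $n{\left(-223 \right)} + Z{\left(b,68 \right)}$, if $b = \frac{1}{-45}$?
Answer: $- \frac{20924}{45} + 7 i \approx -464.98 + 7.0 i$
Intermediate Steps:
$k = 7 i$ ($k = \sqrt{-49} = 7 i \approx 7.0 i$)
$b = - \frac{1}{45} \approx -0.022222$
$n{\left(r \right)} = -16 + 2 r$
$Z{\left(T,Y \right)} = -3 - T + 7 i$ ($Z{\left(T,Y \right)} = -3 - \left(T - 7 i\right) = -3 - T + 7 i$)
$n{\left(-223 \right)} + Z{\left(b,68 \right)} = \left(-16 + 2 \left(-223\right)\right) - \left(\frac{134}{45} - 7 i\right) = \left(-16 - 446\right) + \left(-3 + \frac{1}{45} + 7 i\right) = -462 - \left(\frac{134}{45} - 7 i\right) = - \frac{20924}{45} + 7 i$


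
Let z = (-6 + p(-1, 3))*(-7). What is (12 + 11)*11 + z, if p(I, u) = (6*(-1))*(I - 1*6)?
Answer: 1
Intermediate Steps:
p(I, u) = 36 - 6*I (p(I, u) = -6*(I - 6) = -6*(-6 + I) = 36 - 6*I)
z = -252 (z = (-6 + (36 - 6*(-1)))*(-7) = (-6 + (36 + 6))*(-7) = (-6 + 42)*(-7) = 36*(-7) = -252)
(12 + 11)*11 + z = (12 + 11)*11 - 252 = 23*11 - 252 = 253 - 252 = 1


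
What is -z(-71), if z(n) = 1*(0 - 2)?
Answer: 2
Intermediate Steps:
z(n) = -2 (z(n) = 1*(-2) = -2)
-z(-71) = -1*(-2) = 2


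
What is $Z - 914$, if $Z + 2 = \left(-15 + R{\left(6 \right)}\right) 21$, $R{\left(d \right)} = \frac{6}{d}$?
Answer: $-1210$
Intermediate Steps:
$Z = -296$ ($Z = -2 + \left(-15 + \frac{6}{6}\right) 21 = -2 + \left(-15 + 6 \cdot \frac{1}{6}\right) 21 = -2 + \left(-15 + 1\right) 21 = -2 - 294 = -296$)
$Z - 914 = -296 - 914 = -1210$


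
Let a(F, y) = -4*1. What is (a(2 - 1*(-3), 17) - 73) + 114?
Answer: 37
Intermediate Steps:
a(F, y) = -4
(a(2 - 1*(-3), 17) - 73) + 114 = (-4 - 73) + 114 = -77 + 114 = 37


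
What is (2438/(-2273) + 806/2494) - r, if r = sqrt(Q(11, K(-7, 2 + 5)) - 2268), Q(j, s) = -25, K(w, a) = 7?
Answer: -2124167/2834431 - I*sqrt(2293) ≈ -0.74942 - 47.885*I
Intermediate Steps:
r = I*sqrt(2293) (r = sqrt(-25 - 2268) = sqrt(-2293) = I*sqrt(2293) ≈ 47.885*I)
(2438/(-2273) + 806/2494) - r = (2438/(-2273) + 806/2494) - I*sqrt(2293) = (2438*(-1/2273) + 806*(1/2494)) - I*sqrt(2293) = (-2438/2273 + 403/1247) - I*sqrt(2293) = -2124167/2834431 - I*sqrt(2293)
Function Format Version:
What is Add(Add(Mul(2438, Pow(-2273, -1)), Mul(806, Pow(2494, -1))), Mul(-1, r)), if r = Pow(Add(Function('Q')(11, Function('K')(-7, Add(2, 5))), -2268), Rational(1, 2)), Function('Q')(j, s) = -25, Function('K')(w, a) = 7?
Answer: Add(Rational(-2124167, 2834431), Mul(-1, I, Pow(2293, Rational(1, 2)))) ≈ Add(-0.74942, Mul(-47.885, I))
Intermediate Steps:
r = Mul(I, Pow(2293, Rational(1, 2))) (r = Pow(Add(-25, -2268), Rational(1, 2)) = Pow(-2293, Rational(1, 2)) = Mul(I, Pow(2293, Rational(1, 2))) ≈ Mul(47.885, I))
Add(Add(Mul(2438, Pow(-2273, -1)), Mul(806, Pow(2494, -1))), Mul(-1, r)) = Add(Add(Mul(2438, Pow(-2273, -1)), Mul(806, Pow(2494, -1))), Mul(-1, Mul(I, Pow(2293, Rational(1, 2))))) = Add(Add(Mul(2438, Rational(-1, 2273)), Mul(806, Rational(1, 2494))), Mul(-1, I, Pow(2293, Rational(1, 2)))) = Add(Add(Rational(-2438, 2273), Rational(403, 1247)), Mul(-1, I, Pow(2293, Rational(1, 2)))) = Add(Rational(-2124167, 2834431), Mul(-1, I, Pow(2293, Rational(1, 2))))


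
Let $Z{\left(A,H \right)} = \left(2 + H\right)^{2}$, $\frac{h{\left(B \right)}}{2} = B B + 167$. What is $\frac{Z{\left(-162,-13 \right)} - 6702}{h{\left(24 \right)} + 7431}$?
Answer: $- \frac{6581}{8917} \approx -0.73803$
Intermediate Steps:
$h{\left(B \right)} = 334 + 2 B^{2}$ ($h{\left(B \right)} = 2 \left(B B + 167\right) = 2 \left(B^{2} + 167\right) = 2 \left(167 + B^{2}\right) = 334 + 2 B^{2}$)
$\frac{Z{\left(-162,-13 \right)} - 6702}{h{\left(24 \right)} + 7431} = \frac{\left(2 - 13\right)^{2} - 6702}{\left(334 + 2 \cdot 24^{2}\right) + 7431} = \frac{\left(-11\right)^{2} - 6702}{\left(334 + 2 \cdot 576\right) + 7431} = \frac{121 - 6702}{\left(334 + 1152\right) + 7431} = - \frac{6581}{1486 + 7431} = - \frac{6581}{8917}$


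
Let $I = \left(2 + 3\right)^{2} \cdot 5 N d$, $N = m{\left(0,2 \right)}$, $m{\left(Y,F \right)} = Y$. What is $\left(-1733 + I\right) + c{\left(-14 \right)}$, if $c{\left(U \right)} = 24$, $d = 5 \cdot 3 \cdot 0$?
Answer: $-1709$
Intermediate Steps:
$N = 0$
$d = 0$ ($d = 15 \cdot 0 = 0$)
$I = 0$ ($I = \left(2 + 3\right)^{2} \cdot 5 \cdot 0 \cdot 0 = 5^{2} \cdot 0 \cdot 0 = 25 \cdot 0 \cdot 0 = 0 \cdot 0 = 0$)
$\left(-1733 + I\right) + c{\left(-14 \right)} = \left(-1733 + 0\right) + 24 = -1733 + 24 = -1709$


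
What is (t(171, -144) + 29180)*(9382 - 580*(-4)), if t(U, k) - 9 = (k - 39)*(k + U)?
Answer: 283750096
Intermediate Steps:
t(U, k) = 9 + (-39 + k)*(U + k) (t(U, k) = 9 + (k - 39)*(k + U) = 9 + (-39 + k)*(U + k))
(t(171, -144) + 29180)*(9382 - 580*(-4)) = ((9 + (-144)² - 39*171 - 39*(-144) + 171*(-144)) + 29180)*(9382 - 580*(-4)) = ((9 + 20736 - 6669 + 5616 - 24624) + 29180)*(9382 + 2320) = (-4932 + 29180)*11702 = 24248*11702 = 283750096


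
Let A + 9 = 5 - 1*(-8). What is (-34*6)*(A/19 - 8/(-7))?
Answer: -36720/133 ≈ -276.09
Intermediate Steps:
A = 4 (A = -9 + (5 - 1*(-8)) = -9 + (5 + 8) = -9 + 13 = 4)
(-34*6)*(A/19 - 8/(-7)) = (-34*6)*(4/19 - 8/(-7)) = -204*(4*(1/19) - 8*(-⅐)) = -204*(4/19 + 8/7) = -204*180/133 = -36720/133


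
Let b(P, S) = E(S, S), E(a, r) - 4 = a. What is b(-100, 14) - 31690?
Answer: -31672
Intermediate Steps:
E(a, r) = 4 + a
b(P, S) = 4 + S
b(-100, 14) - 31690 = (4 + 14) - 31690 = 18 - 31690 = -31672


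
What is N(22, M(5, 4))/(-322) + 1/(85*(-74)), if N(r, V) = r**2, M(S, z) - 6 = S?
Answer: -1522341/1012690 ≈ -1.5033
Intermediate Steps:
M(S, z) = 6 + S
N(22, M(5, 4))/(-322) + 1/(85*(-74)) = 22**2/(-322) + 1/(85*(-74)) = 484*(-1/322) + (1/85)*(-1/74) = -242/161 - 1/6290 = -1522341/1012690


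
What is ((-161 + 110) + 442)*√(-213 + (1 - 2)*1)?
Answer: 391*I*√214 ≈ 5719.8*I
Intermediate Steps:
((-161 + 110) + 442)*√(-213 + (1 - 2)*1) = (-51 + 442)*√(-213 - 1*1) = 391*√(-213 - 1) = 391*√(-214) = 391*(I*√214) = 391*I*√214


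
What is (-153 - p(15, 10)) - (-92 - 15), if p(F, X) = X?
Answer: -56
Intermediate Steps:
(-153 - p(15, 10)) - (-92 - 15) = (-153 - 1*10) - (-92 - 15) = (-153 - 10) - 1*(-107) = -163 + 107 = -56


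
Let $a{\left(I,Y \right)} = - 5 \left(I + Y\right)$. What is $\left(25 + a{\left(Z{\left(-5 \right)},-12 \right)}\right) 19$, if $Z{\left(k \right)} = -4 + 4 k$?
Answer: $3895$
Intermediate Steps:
$a{\left(I,Y \right)} = - 5 I - 5 Y$
$\left(25 + a{\left(Z{\left(-5 \right)},-12 \right)}\right) 19 = \left(25 - \left(-60 + 5 \left(-4 + 4 \left(-5\right)\right)\right)\right) 19 = \left(25 - \left(-60 + 5 \left(-4 - 20\right)\right)\right) 19 = \left(25 + \left(\left(-5\right) \left(-24\right) + 60\right)\right) 19 = \left(25 + \left(120 + 60\right)\right) 19 = \left(25 + 180\right) 19 = 205 \cdot 19 = 3895$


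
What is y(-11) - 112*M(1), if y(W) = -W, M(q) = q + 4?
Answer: -549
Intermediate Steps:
M(q) = 4 + q
y(-11) - 112*M(1) = -1*(-11) - 112*(4 + 1) = 11 - 112*5 = 11 - 560 = -549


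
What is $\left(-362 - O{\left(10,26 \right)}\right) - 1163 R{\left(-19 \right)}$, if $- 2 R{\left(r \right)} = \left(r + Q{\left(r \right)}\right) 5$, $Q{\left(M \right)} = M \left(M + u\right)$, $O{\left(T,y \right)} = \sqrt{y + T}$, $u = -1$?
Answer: $\frac{2098479}{2} \approx 1.0492 \cdot 10^{6}$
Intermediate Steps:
$O{\left(T,y \right)} = \sqrt{T + y}$
$Q{\left(M \right)} = M \left(-1 + M\right)$ ($Q{\left(M \right)} = M \left(M - 1\right) = M \left(-1 + M\right)$)
$R{\left(r \right)} = - \frac{5 r}{2} - \frac{5 r \left(-1 + r\right)}{2}$ ($R{\left(r \right)} = - \frac{\left(r + r \left(-1 + r\right)\right) 5}{2} = - \frac{5 r + 5 r \left(-1 + r\right)}{2} = - \frac{5 r}{2} - \frac{5 r \left(-1 + r\right)}{2}$)
$\left(-362 - O{\left(10,26 \right)}\right) - 1163 R{\left(-19 \right)} = \left(-362 - \sqrt{10 + 26}\right) - 1163 \left(- \frac{5 \left(-19\right)^{2}}{2}\right) = \left(-362 - \sqrt{36}\right) - 1163 \left(\left(- \frac{5}{2}\right) 361\right) = \left(-362 - 6\right) - - \frac{2099215}{2} = \left(-362 - 6\right) + \frac{2099215}{2} = -368 + \frac{2099215}{2} = \frac{2098479}{2}$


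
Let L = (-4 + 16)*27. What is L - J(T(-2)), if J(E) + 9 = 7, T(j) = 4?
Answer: 326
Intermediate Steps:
L = 324 (L = 12*27 = 324)
J(E) = -2 (J(E) = -9 + 7 = -2)
L - J(T(-2)) = 324 - 1*(-2) = 324 + 2 = 326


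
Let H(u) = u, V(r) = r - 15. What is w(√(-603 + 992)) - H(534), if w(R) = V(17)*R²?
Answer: 244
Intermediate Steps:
V(r) = -15 + r
w(R) = 2*R² (w(R) = (-15 + 17)*R² = 2*R²)
w(√(-603 + 992)) - H(534) = 2*(√(-603 + 992))² - 1*534 = 2*(√389)² - 534 = 2*389 - 534 = 778 - 534 = 244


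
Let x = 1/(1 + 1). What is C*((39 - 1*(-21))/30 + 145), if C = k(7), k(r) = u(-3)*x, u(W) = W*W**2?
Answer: -3969/2 ≈ -1984.5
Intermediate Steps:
u(W) = W**3
x = 1/2 ≈ 0.50000
k(r) = -27/2 (k(r) = (-3)**3*(1/2) = -27*1/2 = -27/2)
C = -27/2 ≈ -13.500
C*((39 - 1*(-21))/30 + 145) = -27*((39 - 1*(-21))/30 + 145)/2 = -27*((39 + 21)*(1/30) + 145)/2 = -27*(60*(1/30) + 145)/2 = -27*(2 + 145)/2 = -27/2*147 = -3969/2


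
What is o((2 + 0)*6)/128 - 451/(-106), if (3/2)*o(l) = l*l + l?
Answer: 4297/848 ≈ 5.0672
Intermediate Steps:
o(l) = 2*l/3 + 2*l**2/3 (o(l) = 2*(l*l + l)/3 = 2*(l**2 + l)/3 = 2*(l + l**2)/3 = 2*l/3 + 2*l**2/3)
o((2 + 0)*6)/128 - 451/(-106) = (2*((2 + 0)*6)*(1 + (2 + 0)*6)/3)/128 - 451/(-106) = (2*(2*6)*(1 + 2*6)/3)*(1/128) - 451*(-1/106) = ((2/3)*12*(1 + 12))*(1/128) + 451/106 = ((2/3)*12*13)*(1/128) + 451/106 = 104*(1/128) + 451/106 = 13/16 + 451/106 = 4297/848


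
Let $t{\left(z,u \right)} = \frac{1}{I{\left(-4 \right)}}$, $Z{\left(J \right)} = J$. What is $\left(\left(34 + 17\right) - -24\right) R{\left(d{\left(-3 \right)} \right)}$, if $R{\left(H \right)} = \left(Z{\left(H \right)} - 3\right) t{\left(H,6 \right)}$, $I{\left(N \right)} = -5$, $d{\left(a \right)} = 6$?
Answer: $-45$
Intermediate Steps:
$t{\left(z,u \right)} = - \frac{1}{5}$ ($t{\left(z,u \right)} = \frac{1}{-5} = - \frac{1}{5}$)
$R{\left(H \right)} = \frac{3}{5} - \frac{H}{5}$ ($R{\left(H \right)} = \left(H - 3\right) \left(- \frac{1}{5}\right) = \left(-3 + H\right) \left(- \frac{1}{5}\right) = \frac{3}{5} - \frac{H}{5}$)
$\left(\left(34 + 17\right) - -24\right) R{\left(d{\left(-3 \right)} \right)} = \left(\left(34 + 17\right) - -24\right) \left(\frac{3}{5} - \frac{6}{5}\right) = \left(51 + 24\right) \left(\frac{3}{5} - \frac{6}{5}\right) = 75 \left(- \frac{3}{5}\right) = -45$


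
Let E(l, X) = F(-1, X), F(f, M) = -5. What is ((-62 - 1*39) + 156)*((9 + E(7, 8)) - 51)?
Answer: -2585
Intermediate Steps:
E(l, X) = -5
((-62 - 1*39) + 156)*((9 + E(7, 8)) - 51) = ((-62 - 1*39) + 156)*((9 - 5) - 51) = ((-62 - 39) + 156)*(4 - 51) = (-101 + 156)*(-47) = 55*(-47) = -2585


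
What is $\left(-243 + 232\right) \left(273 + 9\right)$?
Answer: $-3102$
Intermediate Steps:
$\left(-243 + 232\right) \left(273 + 9\right) = \left(-11\right) 282 = -3102$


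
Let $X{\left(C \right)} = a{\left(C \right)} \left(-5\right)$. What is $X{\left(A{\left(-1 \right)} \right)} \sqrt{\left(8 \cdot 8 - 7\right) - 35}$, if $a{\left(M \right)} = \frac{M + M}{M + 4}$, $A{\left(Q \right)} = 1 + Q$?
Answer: $0$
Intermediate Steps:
$a{\left(M \right)} = \frac{2 M}{4 + M}$
$X{\left(C \right)} = - \frac{10 C}{4 + C}$ ($X{\left(C \right)} = \frac{2 C}{4 + C} \left(-5\right) = - \frac{10 C}{4 + C}$)
$X{\left(A{\left(-1 \right)} \right)} \sqrt{\left(8 \cdot 8 - 7\right) - 35} = - \frac{10 \left(1 - 1\right)}{4 + \left(1 - 1\right)} \sqrt{\left(8 \cdot 8 - 7\right) - 35} = \left(-10\right) 0 \frac{1}{4 + 0} \sqrt{\left(64 - 7\right) - 35} = \left(-10\right) 0 \cdot \frac{1}{4} \sqrt{57 - 35} = \left(-10\right) 0 \cdot \frac{1}{4} \sqrt{22} = 0 \sqrt{22} = 0$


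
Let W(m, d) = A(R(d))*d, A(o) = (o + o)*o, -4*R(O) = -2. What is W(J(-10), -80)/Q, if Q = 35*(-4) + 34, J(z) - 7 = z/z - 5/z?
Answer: 20/53 ≈ 0.37736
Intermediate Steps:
R(O) = 1/2 (R(O) = -1/4*(-2) = 1/2)
J(z) = 8 - 5/z (J(z) = 7 + (z/z - 5/z) = 7 + (1 - 5/z) = 8 - 5/z)
A(o) = 2*o**2 (A(o) = (2*o)*o = 2*o**2)
Q = -106 (Q = -140 + 34 = -106)
W(m, d) = d/2 (W(m, d) = (2*(1/2)**2)*d = (2*(1/4))*d = d/2)
W(J(-10), -80)/Q = ((1/2)*(-80))/(-106) = -40*(-1/106) = 20/53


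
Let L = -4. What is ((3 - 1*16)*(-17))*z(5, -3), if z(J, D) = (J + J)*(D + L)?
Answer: -15470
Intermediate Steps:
z(J, D) = 2*J*(-4 + D) (z(J, D) = (J + J)*(D - 4) = (2*J)*(-4 + D) = 2*J*(-4 + D))
((3 - 1*16)*(-17))*z(5, -3) = ((3 - 1*16)*(-17))*(2*5*(-4 - 3)) = ((3 - 16)*(-17))*(2*5*(-7)) = -13*(-17)*(-70) = 221*(-70) = -15470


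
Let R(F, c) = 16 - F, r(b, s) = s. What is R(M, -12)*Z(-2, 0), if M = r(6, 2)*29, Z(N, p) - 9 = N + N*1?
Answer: -210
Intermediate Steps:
Z(N, p) = 9 + 2*N (Z(N, p) = 9 + (N + N*1) = 9 + (N + N) = 9 + 2*N)
M = 58 (M = 2*29 = 58)
R(M, -12)*Z(-2, 0) = (16 - 1*58)*(9 + 2*(-2)) = (16 - 58)*(9 - 4) = -42*5 = -210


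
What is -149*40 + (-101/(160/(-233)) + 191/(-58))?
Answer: -26987223/4640 ≈ -5816.2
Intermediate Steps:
-149*40 + (-101/(160/(-233)) + 191/(-58)) = -5960 + (-101/(160*(-1/233)) + 191*(-1/58)) = -5960 + (-101/(-160/233) - 191/58) = -5960 + (-101*(-233/160) - 191/58) = -5960 + (23533/160 - 191/58) = -5960 + 667177/4640 = -26987223/4640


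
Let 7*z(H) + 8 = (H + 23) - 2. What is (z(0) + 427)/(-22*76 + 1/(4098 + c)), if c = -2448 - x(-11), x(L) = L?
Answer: -4986322/19440337 ≈ -0.25649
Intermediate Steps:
c = -2437 (c = -2448 - 1*(-11) = -2448 + 11 = -2437)
z(H) = 13/7 + H/7 (z(H) = -8/7 + ((H + 23) - 2)/7 = -8/7 + ((23 + H) - 2)/7 = -8/7 + (21 + H)/7 = -8/7 + (3 + H/7) = 13/7 + H/7)
(z(0) + 427)/(-22*76 + 1/(4098 + c)) = ((13/7 + (⅐)*0) + 427)/(-22*76 + 1/(4098 - 2437)) = ((13/7 + 0) + 427)/(-1672 + 1/1661) = (13/7 + 427)/(-1672 + 1/1661) = 3002/(7*(-2777191/1661)) = (3002/7)*(-1661/2777191) = -4986322/19440337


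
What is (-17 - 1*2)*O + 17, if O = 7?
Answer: -116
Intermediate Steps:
(-17 - 1*2)*O + 17 = (-17 - 1*2)*7 + 17 = (-17 - 2)*7 + 17 = -19*7 + 17 = -133 + 17 = -116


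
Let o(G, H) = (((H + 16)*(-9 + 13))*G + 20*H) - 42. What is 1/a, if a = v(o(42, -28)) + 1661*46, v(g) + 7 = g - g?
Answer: 1/76399 ≈ 1.3089e-5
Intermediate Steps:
o(G, H) = -42 + 20*H + G*(64 + 4*H) (o(G, H) = (((16 + H)*4)*G + 20*H) - 42 = ((64 + 4*H)*G + 20*H) - 42 = (G*(64 + 4*H) + 20*H) - 42 = (20*H + G*(64 + 4*H)) - 42 = -42 + 20*H + G*(64 + 4*H))
v(g) = -7 (v(g) = -7 + (g - g) = -7 + 0 = -7)
a = 76399 (a = -7 + 1661*46 = -7 + 76406 = 76399)
1/a = 1/76399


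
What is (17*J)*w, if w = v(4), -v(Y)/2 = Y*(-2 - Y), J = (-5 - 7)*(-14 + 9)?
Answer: 48960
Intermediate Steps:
J = 60 (J = -12*(-5) = 60)
v(Y) = -2*Y*(-2 - Y)
w = 48 (w = 2*4*(2 + 4) = 2*4*6 = 48)
(17*J)*w = (17*60)*48 = 1020*48 = 48960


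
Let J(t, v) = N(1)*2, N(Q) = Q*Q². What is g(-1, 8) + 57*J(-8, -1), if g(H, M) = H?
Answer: 113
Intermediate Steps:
N(Q) = Q³
J(t, v) = 2 (J(t, v) = 1³*2 = 1*2 = 2)
g(-1, 8) + 57*J(-8, -1) = -1 + 57*2 = -1 + 114 = 113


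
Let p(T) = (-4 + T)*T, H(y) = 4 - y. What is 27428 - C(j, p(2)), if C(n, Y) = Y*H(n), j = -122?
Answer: 27932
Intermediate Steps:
p(T) = T*(-4 + T)
C(n, Y) = Y*(4 - n)
27428 - C(j, p(2)) = 27428 - 2*(-4 + 2)*(4 - 1*(-122)) = 27428 - 2*(-2)*(4 + 122) = 27428 - (-4)*126 = 27428 - 1*(-504) = 27428 + 504 = 27932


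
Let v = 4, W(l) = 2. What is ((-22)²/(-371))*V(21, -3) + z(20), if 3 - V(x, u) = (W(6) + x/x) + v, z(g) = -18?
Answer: -4742/371 ≈ -12.782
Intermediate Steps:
V(x, u) = -4 (V(x, u) = 3 - ((2 + x/x) + 4) = 3 - ((2 + 1) + 4) = 3 - (3 + 4) = 3 - 1*7 = 3 - 7 = -4)
((-22)²/(-371))*V(21, -3) + z(20) = ((-22)²/(-371))*(-4) - 18 = (484*(-1/371))*(-4) - 18 = -484/371*(-4) - 18 = 1936/371 - 18 = -4742/371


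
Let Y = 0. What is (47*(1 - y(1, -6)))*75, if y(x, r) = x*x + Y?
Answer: 0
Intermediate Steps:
y(x, r) = x² (y(x, r) = x*x + 0 = x² + 0 = x²)
(47*(1 - y(1, -6)))*75 = (47*(1 - 1*1²))*75 = (47*(1 - 1*1))*75 = (47*(1 - 1))*75 = (47*0)*75 = 0*75 = 0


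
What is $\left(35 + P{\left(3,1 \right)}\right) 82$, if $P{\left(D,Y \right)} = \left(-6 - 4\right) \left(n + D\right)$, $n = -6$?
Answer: $5330$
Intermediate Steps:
$P{\left(D,Y \right)} = 60 - 10 D$ ($P{\left(D,Y \right)} = \left(-6 - 4\right) \left(-6 + D\right) = - 10 \left(-6 + D\right) = 60 - 10 D$)
$\left(35 + P{\left(3,1 \right)}\right) 82 = \left(35 + \left(60 - 30\right)\right) 82 = \left(35 + 30\right) 82 = 65 \cdot 82 = 5330$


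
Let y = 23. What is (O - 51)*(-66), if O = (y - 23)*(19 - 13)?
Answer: 3366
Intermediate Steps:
O = 0 (O = (23 - 23)*(19 - 13) = 0*6 = 0)
(O - 51)*(-66) = (0 - 51)*(-66) = -51*(-66) = 3366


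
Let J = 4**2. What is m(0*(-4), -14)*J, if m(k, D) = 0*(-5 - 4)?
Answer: 0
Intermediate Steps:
m(k, D) = 0 (m(k, D) = 0*(-9) = 0)
J = 16
m(0*(-4), -14)*J = 0*16 = 0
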